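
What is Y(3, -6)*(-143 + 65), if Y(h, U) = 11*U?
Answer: 5148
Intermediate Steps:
Y(3, -6)*(-143 + 65) = (11*(-6))*(-143 + 65) = -66*(-78) = 5148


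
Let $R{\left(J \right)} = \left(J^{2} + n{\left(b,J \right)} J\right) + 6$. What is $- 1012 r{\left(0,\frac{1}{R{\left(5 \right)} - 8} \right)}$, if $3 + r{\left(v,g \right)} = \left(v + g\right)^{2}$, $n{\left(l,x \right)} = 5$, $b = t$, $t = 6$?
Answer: $\frac{1748483}{576} \approx 3035.6$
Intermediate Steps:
$b = 6$
$R{\left(J \right)} = 6 + J^{2} + 5 J$ ($R{\left(J \right)} = \left(J^{2} + 5 J\right) + 6 = 6 + J^{2} + 5 J$)
$r{\left(v,g \right)} = -3 + \left(g + v\right)^{2}$ ($r{\left(v,g \right)} = -3 + \left(v + g\right)^{2} = -3 + \left(g + v\right)^{2}$)
$- 1012 r{\left(0,\frac{1}{R{\left(5 \right)} - 8} \right)} = - 1012 \left(-3 + \left(\frac{1}{\left(6 + 5^{2} + 5 \cdot 5\right) - 8} + 0\right)^{2}\right) = - 1012 \left(-3 + \left(\frac{1}{\left(6 + 25 + 25\right) - 8} + 0\right)^{2}\right) = - 1012 \left(-3 + \left(\frac{1}{56 - 8} + 0\right)^{2}\right) = - 1012 \left(-3 + \left(\frac{1}{48} + 0\right)^{2}\right) = - 1012 \left(-3 + \left(\frac{1}{48}\right)^{2}\right) = - 1012 \left(-3 + \frac{1}{2304}\right) = \left(-1012\right) \left(- \frac{6911}{2304}\right) = \frac{1748483}{576}$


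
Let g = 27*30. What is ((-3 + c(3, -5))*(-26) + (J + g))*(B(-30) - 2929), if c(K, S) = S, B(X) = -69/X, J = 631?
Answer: -48261283/10 ≈ -4.8261e+6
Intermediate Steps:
g = 810
((-3 + c(3, -5))*(-26) + (J + g))*(B(-30) - 2929) = ((-3 - 5)*(-26) + (631 + 810))*(-69/(-30) - 2929) = (-8*(-26) + 1441)*(-69*(-1/30) - 2929) = (208 + 1441)*(23/10 - 2929) = 1649*(-29267/10) = -48261283/10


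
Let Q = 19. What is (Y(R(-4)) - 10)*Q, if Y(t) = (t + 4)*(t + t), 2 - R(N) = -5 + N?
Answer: 6080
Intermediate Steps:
R(N) = 7 - N (R(N) = 2 - (-5 + N) = 2 + (5 - N) = 7 - N)
Y(t) = 2*t*(4 + t) (Y(t) = (4 + t)*(2*t) = 2*t*(4 + t))
(Y(R(-4)) - 10)*Q = (2*(7 - 1*(-4))*(4 + (7 - 1*(-4))) - 10)*19 = (2*(7 + 4)*(4 + (7 + 4)) - 10)*19 = (2*11*(4 + 11) - 10)*19 = (2*11*15 - 10)*19 = (330 - 10)*19 = 320*19 = 6080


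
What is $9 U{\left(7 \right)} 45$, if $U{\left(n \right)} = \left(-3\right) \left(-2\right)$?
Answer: $2430$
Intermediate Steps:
$U{\left(n \right)} = 6$
$9 U{\left(7 \right)} 45 = 9 \cdot 6 \cdot 45 = 54 \cdot 45 = 2430$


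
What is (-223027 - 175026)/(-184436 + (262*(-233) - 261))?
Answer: 398053/245743 ≈ 1.6198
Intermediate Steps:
(-223027 - 175026)/(-184436 + (262*(-233) - 261)) = -398053/(-184436 + (-61046 - 261)) = -398053/(-184436 - 61307) = -398053/(-245743) = -398053*(-1/245743) = 398053/245743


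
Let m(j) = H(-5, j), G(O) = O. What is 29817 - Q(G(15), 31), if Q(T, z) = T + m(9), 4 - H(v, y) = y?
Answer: 29807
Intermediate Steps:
H(v, y) = 4 - y
m(j) = 4 - j
Q(T, z) = -5 + T (Q(T, z) = T + (4 - 1*9) = T + (4 - 9) = T - 5 = -5 + T)
29817 - Q(G(15), 31) = 29817 - (-5 + 15) = 29817 - 1*10 = 29817 - 10 = 29807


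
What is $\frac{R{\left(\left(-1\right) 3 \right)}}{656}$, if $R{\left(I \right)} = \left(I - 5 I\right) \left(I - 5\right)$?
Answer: $- \frac{6}{41} \approx -0.14634$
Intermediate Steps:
$R{\left(I \right)} = - 4 I \left(-5 + I\right)$
$\frac{R{\left(\left(-1\right) 3 \right)}}{656} = \frac{4 \left(\left(-1\right) 3\right) \left(5 - \left(-1\right) 3\right)}{656} = 4 \left(-3\right) \left(5 - -3\right) \frac{1}{656} = 4 \left(-3\right) \left(5 + 3\right) \frac{1}{656} = 4 \left(-3\right) 8 \cdot \frac{1}{656} = \left(-96\right) \frac{1}{656} = - \frac{6}{41}$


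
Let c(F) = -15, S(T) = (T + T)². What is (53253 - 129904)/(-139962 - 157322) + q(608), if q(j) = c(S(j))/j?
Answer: 10536137/45187168 ≈ 0.23317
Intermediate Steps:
S(T) = 4*T² (S(T) = (2*T)² = 4*T²)
q(j) = -15/j
(53253 - 129904)/(-139962 - 157322) + q(608) = (53253 - 129904)/(-139962 - 157322) - 15/608 = -76651/(-297284) - 15*1/608 = -76651*(-1/297284) - 15/608 = 76651/297284 - 15/608 = 10536137/45187168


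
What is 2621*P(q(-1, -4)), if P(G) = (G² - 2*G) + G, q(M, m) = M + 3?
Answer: 5242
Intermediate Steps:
q(M, m) = 3 + M
P(G) = G² - G
2621*P(q(-1, -4)) = 2621*((3 - 1)*(-1 + (3 - 1))) = 2621*(2*(-1 + 2)) = 2621*(2*1) = 2621*2 = 5242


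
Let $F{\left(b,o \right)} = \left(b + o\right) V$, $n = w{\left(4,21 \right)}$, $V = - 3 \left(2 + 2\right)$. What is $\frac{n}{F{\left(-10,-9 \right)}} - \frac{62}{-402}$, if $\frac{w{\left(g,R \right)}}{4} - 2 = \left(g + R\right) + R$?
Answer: $\frac{3805}{3819} \approx 0.99633$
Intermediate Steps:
$w{\left(g,R \right)} = 8 + 4 g + 8 R$ ($w{\left(g,R \right)} = 8 + 4 \left(\left(g + R\right) + R\right) = 8 + 4 \left(\left(R + g\right) + R\right) = 8 + 4 \left(g + 2 R\right) = 8 + \left(4 g + 8 R\right) = 8 + 4 g + 8 R$)
$V = -12$ ($V = \left(-3\right) 4 = -12$)
$n = 192$ ($n = 8 + 4 \cdot 4 + 8 \cdot 21 = 8 + 16 + 168 = 192$)
$F{\left(b,o \right)} = - 12 b - 12 o$ ($F{\left(b,o \right)} = \left(b + o\right) \left(-12\right) = - 12 b - 12 o$)
$\frac{n}{F{\left(-10,-9 \right)}} - \frac{62}{-402} = \frac{192}{\left(-12\right) \left(-10\right) - -108} - \frac{62}{-402} = \frac{192}{120 + 108} - - \frac{31}{201} = \frac{192}{228} + \frac{31}{201} = 192 \cdot \frac{1}{228} + \frac{31}{201} = \frac{16}{19} + \frac{31}{201} = \frac{3805}{3819}$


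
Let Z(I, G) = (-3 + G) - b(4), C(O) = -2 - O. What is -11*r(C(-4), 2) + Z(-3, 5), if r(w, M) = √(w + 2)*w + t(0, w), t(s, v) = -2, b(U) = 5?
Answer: -25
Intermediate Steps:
r(w, M) = -2 + w*√(2 + w) (r(w, M) = √(w + 2)*w - 2 = √(2 + w)*w - 2 = w*√(2 + w) - 2 = -2 + w*√(2 + w))
Z(I, G) = -8 + G (Z(I, G) = (-3 + G) - 1*5 = (-3 + G) - 5 = -8 + G)
-11*r(C(-4), 2) + Z(-3, 5) = -11*(-2 + (-2 - 1*(-4))*√(2 + (-2 - 1*(-4)))) + (-8 + 5) = -11*(-2 + (-2 + 4)*√(2 + (-2 + 4))) - 3 = -11*(-2 + 2*√(2 + 2)) - 3 = -11*(-2 + 2*√4) - 3 = -11*(-2 + 2*2) - 3 = -11*(-2 + 4) - 3 = -11*2 - 3 = -22 - 3 = -25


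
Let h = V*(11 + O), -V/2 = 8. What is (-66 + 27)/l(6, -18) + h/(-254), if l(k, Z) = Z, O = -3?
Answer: 2035/762 ≈ 2.6706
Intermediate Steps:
V = -16 (V = -2*8 = -16)
h = -128 (h = -16*(11 - 3) = -16*8 = -128)
(-66 + 27)/l(6, -18) + h/(-254) = (-66 + 27)/(-18) - 128/(-254) = -39*(-1/18) - 128*(-1/254) = 13/6 + 64/127 = 2035/762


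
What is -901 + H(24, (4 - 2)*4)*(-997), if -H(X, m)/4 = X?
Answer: 94811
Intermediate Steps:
H(X, m) = -4*X
-901 + H(24, (4 - 2)*4)*(-997) = -901 - 4*24*(-997) = -901 - 96*(-997) = -901 + 95712 = 94811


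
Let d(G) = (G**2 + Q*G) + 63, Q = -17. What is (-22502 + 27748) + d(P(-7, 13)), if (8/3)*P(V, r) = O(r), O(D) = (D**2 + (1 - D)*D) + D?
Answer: 83813/16 ≈ 5238.3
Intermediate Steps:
O(D) = D + D**2 + D*(1 - D) (O(D) = (D**2 + D*(1 - D)) + D = D + D**2 + D*(1 - D))
P(V, r) = 3*r/4 (P(V, r) = 3*(2*r)/8 = 3*r/4)
d(G) = 63 + G**2 - 17*G (d(G) = (G**2 - 17*G) + 63 = 63 + G**2 - 17*G)
(-22502 + 27748) + d(P(-7, 13)) = (-22502 + 27748) + (63 + ((3/4)*13)**2 - 51*13/4) = 5246 + (63 + (39/4)**2 - 17*39/4) = 5246 + (63 + 1521/16 - 663/4) = 5246 - 123/16 = 83813/16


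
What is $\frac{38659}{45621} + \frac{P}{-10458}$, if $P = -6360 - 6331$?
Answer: $\frac{5202497}{2524362} \approx 2.0609$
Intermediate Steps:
$P = -12691$ ($P = -6360 - 6331 = -12691$)
$\frac{38659}{45621} + \frac{P}{-10458} = \frac{38659}{45621} - \frac{12691}{-10458} = 38659 \cdot \frac{1}{45621} - - \frac{1813}{1494} = \frac{38659}{45621} + \frac{1813}{1494} = \frac{5202497}{2524362}$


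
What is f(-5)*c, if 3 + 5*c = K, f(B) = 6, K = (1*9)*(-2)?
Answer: -126/5 ≈ -25.200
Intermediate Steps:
K = -18 (K = 9*(-2) = -18)
c = -21/5 (c = -⅗ + (⅕)*(-18) = -⅗ - 18/5 = -21/5 ≈ -4.2000)
f(-5)*c = 6*(-21/5) = -126/5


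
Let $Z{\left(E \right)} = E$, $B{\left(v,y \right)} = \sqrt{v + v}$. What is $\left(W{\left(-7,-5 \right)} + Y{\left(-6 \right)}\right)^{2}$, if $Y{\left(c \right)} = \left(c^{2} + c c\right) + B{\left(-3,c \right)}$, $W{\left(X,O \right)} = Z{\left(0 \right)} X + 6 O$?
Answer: $\left(42 + i \sqrt{6}\right)^{2} \approx 1758.0 + 205.76 i$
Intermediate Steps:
$B{\left(v,y \right)} = \sqrt{2} \sqrt{v}$ ($B{\left(v,y \right)} = \sqrt{2 v} = \sqrt{2} \sqrt{v}$)
$W{\left(X,O \right)} = 6 O$ ($W{\left(X,O \right)} = 0 X + 6 O = 0 + 6 O = 6 O$)
$Y{\left(c \right)} = 2 c^{2} + i \sqrt{6}$ ($Y{\left(c \right)} = \left(c^{2} + c c\right) + \sqrt{2} \sqrt{-3} = \left(c^{2} + c^{2}\right) + \sqrt{2} i \sqrt{3} = 2 c^{2} + i \sqrt{6}$)
$\left(W{\left(-7,-5 \right)} + Y{\left(-6 \right)}\right)^{2} = \left(6 \left(-5\right) + \left(2 \left(-6\right)^{2} + i \sqrt{6}\right)\right)^{2} = \left(-30 + \left(2 \cdot 36 + i \sqrt{6}\right)\right)^{2} = \left(-30 + \left(72 + i \sqrt{6}\right)\right)^{2} = \left(42 + i \sqrt{6}\right)^{2}$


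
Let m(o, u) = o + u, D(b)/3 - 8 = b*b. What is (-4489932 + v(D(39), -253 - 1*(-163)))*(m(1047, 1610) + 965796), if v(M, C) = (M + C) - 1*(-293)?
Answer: -4343649225326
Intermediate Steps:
D(b) = 24 + 3*b² (D(b) = 24 + 3*(b*b) = 24 + 3*b²)
v(M, C) = 293 + C + M (v(M, C) = (C + M) + 293 = 293 + C + M)
(-4489932 + v(D(39), -253 - 1*(-163)))*(m(1047, 1610) + 965796) = (-4489932 + (293 + (-253 - 1*(-163)) + (24 + 3*39²)))*((1047 + 1610) + 965796) = (-4489932 + (293 + (-253 + 163) + (24 + 3*1521)))*(2657 + 965796) = (-4489932 + (293 - 90 + (24 + 4563)))*968453 = (-4489932 + (293 - 90 + 4587))*968453 = (-4489932 + 4790)*968453 = -4485142*968453 = -4343649225326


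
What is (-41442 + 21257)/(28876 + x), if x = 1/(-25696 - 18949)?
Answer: -901159325/1289169019 ≈ -0.69902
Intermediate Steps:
x = -1/44645 (x = 1/(-44645) = -1/44645 ≈ -2.2399e-5)
(-41442 + 21257)/(28876 + x) = (-41442 + 21257)/(28876 - 1/44645) = -20185/1289169019/44645 = -20185*44645/1289169019 = -901159325/1289169019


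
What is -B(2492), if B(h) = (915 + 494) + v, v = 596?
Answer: -2005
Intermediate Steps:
B(h) = 2005 (B(h) = (915 + 494) + 596 = 1409 + 596 = 2005)
-B(2492) = -1*2005 = -2005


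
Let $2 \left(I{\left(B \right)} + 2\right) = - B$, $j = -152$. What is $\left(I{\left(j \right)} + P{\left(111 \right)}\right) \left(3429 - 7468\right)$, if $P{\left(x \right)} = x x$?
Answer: $-50063405$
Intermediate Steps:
$I{\left(B \right)} = -2 - \frac{B}{2}$ ($I{\left(B \right)} = -2 + \frac{\left(-1\right) B}{2} = -2 - \frac{B}{2}$)
$P{\left(x \right)} = x^{2}$
$\left(I{\left(j \right)} + P{\left(111 \right)}\right) \left(3429 - 7468\right) = \left(\left(-2 - -76\right) + 111^{2}\right) \left(3429 - 7468\right) = \left(\left(-2 + 76\right) + 12321\right) \left(-4039\right) = \left(74 + 12321\right) \left(-4039\right) = 12395 \left(-4039\right) = -50063405$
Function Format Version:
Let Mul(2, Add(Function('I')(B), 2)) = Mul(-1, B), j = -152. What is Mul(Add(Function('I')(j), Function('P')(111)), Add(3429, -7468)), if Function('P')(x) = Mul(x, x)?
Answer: -50063405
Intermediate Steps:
Function('I')(B) = Add(-2, Mul(Rational(-1, 2), B)) (Function('I')(B) = Add(-2, Mul(Rational(1, 2), Mul(-1, B))) = Add(-2, Mul(Rational(-1, 2), B)))
Function('P')(x) = Pow(x, 2)
Mul(Add(Function('I')(j), Function('P')(111)), Add(3429, -7468)) = Mul(Add(Add(-2, Mul(Rational(-1, 2), -152)), Pow(111, 2)), Add(3429, -7468)) = Mul(Add(Add(-2, 76), 12321), -4039) = Mul(Add(74, 12321), -4039) = Mul(12395, -4039) = -50063405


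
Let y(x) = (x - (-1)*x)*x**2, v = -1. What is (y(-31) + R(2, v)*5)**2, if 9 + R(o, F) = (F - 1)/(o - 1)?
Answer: 3556571769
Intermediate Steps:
R(o, F) = -9 + (-1 + F)/(-1 + o) (R(o, F) = -9 + (F - 1)/(o - 1) = -9 + (-1 + F)/(-1 + o))
y(x) = 2*x**3 (y(x) = (x + x)*x**2 = (2*x)*x**2 = 2*x**3)
(y(-31) + R(2, v)*5)**2 = (2*(-31)**3 + ((8 - 1 - 9*2)/(-1 + 2))*5)**2 = (2*(-29791) + ((8 - 1 - 18)/1)*5)**2 = (-59582 + (1*(-11))*5)**2 = (-59582 - 11*5)**2 = (-59582 - 55)**2 = (-59637)**2 = 3556571769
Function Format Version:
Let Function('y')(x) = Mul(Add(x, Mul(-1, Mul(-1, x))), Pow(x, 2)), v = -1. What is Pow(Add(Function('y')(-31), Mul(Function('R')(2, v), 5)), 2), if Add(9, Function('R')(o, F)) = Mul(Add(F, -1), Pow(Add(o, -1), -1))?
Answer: 3556571769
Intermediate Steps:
Function('R')(o, F) = Add(-9, Mul(Pow(Add(-1, o), -1), Add(-1, F))) (Function('R')(o, F) = Add(-9, Mul(Add(F, -1), Pow(Add(o, -1), -1))) = Add(-9, Mul(Add(-1, F), Pow(Add(-1, o), -1))) = Add(-9, Mul(Pow(Add(-1, o), -1), Add(-1, F))))
Function('y')(x) = Mul(2, Pow(x, 3)) (Function('y')(x) = Mul(Add(x, x), Pow(x, 2)) = Mul(Mul(2, x), Pow(x, 2)) = Mul(2, Pow(x, 3)))
Pow(Add(Function('y')(-31), Mul(Function('R')(2, v), 5)), 2) = Pow(Add(Mul(2, Pow(-31, 3)), Mul(Mul(Pow(Add(-1, 2), -1), Add(8, -1, Mul(-9, 2))), 5)), 2) = Pow(Add(Mul(2, -29791), Mul(Mul(Pow(1, -1), Add(8, -1, -18)), 5)), 2) = Pow(Add(-59582, Mul(Mul(1, -11), 5)), 2) = Pow(Add(-59582, Mul(-11, 5)), 2) = Pow(Add(-59582, -55), 2) = Pow(-59637, 2) = 3556571769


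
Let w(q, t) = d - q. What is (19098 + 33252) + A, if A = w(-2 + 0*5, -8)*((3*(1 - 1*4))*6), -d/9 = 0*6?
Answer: 52242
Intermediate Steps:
d = 0 (d = -0*6 = -9*0 = 0)
w(q, t) = -q (w(q, t) = 0 - q = -q)
A = -108 (A = (-(-2 + 0*5))*((3*(1 - 1*4))*6) = (-(-2 + 0))*((3*(1 - 4))*6) = (-1*(-2))*((3*(-3))*6) = 2*(-9*6) = 2*(-54) = -108)
(19098 + 33252) + A = (19098 + 33252) - 108 = 52350 - 108 = 52242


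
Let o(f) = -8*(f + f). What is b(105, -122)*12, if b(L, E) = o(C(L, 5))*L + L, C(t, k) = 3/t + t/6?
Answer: -352116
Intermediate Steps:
C(t, k) = 3/t + t/6 (C(t, k) = 3/t + t*(⅙) = 3/t + t/6)
o(f) = -16*f
b(L, E) = L + L*(-48/L - 8*L/3) (b(L, E) = (-16*(3/L + L/6))*L + L = (-48/L - 8*L/3)*L + L = L*(-48/L - 8*L/3) + L = L + L*(-48/L - 8*L/3))
b(105, -122)*12 = (-48 + 105 - 8/3*105²)*12 = (-48 + 105 - 8/3*11025)*12 = (-48 + 105 - 29400)*12 = -29343*12 = -352116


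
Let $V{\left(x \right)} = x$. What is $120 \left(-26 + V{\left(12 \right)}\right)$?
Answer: $-1680$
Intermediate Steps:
$120 \left(-26 + V{\left(12 \right)}\right) = 120 \left(-26 + 12\right) = 120 \left(-14\right) = -1680$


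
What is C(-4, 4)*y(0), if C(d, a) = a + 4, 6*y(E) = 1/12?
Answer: ⅑ ≈ 0.11111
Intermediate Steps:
y(E) = 1/72 (y(E) = (1/12)/6 = (1*(1/12))/6 = (⅙)*(1/12) = 1/72)
C(d, a) = 4 + a
C(-4, 4)*y(0) = (4 + 4)*(1/72) = 8*(1/72) = ⅑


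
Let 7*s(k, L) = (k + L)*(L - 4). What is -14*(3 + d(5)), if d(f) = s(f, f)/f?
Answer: -46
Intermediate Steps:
s(k, L) = (-4 + L)*(L + k)/7 (s(k, L) = ((k + L)*(L - 4))/7 = ((L + k)*(-4 + L))/7 = ((-4 + L)*(L + k))/7 = (-4 + L)*(L + k)/7)
d(f) = (-8*f/7 + 2*f²/7)/f (d(f) = (-4*f/7 - 4*f/7 + f²/7 + f*f/7)/f = (-4*f/7 - 4*f/7 + f²/7 + f²/7)/f = (-8*f/7 + 2*f²/7)/f)
-14*(3 + d(5)) = -14*(3 + (-8/7 + (2/7)*5)) = -14*(3 + (-8/7 + 10/7)) = -14*(3 + 2/7) = -14*23/7 = -46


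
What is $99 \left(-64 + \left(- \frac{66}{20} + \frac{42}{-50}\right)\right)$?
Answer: $- \frac{337293}{50} \approx -6745.9$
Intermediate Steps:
$99 \left(-64 + \left(- \frac{66}{20} + \frac{42}{-50}\right)\right) = 99 \left(-64 + \left(\left(-66\right) \frac{1}{20} + 42 \left(- \frac{1}{50}\right)\right)\right) = 99 \left(-64 - \frac{207}{50}\right) = 99 \left(- \frac{3407}{50}\right) = - \frac{337293}{50}$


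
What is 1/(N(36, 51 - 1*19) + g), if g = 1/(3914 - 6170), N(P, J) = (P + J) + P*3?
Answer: 2256/397055 ≈ 0.0056818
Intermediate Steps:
N(P, J) = J + 4*P (N(P, J) = (J + P) + 3*P = J + 4*P)
g = -1/2256 (g = 1/(-2256) = -1/2256 ≈ -0.00044326)
1/(N(36, 51 - 1*19) + g) = 1/(((51 - 1*19) + 4*36) - 1/2256) = 1/(((51 - 19) + 144) - 1/2256) = 1/((32 + 144) - 1/2256) = 1/(176 - 1/2256) = 1/(397055/2256) = 2256/397055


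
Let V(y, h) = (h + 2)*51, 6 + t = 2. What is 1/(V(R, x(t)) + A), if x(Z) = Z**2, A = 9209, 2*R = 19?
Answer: 1/10127 ≈ 9.8746e-5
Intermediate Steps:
R = 19/2 (R = (1/2)*19 = 19/2 ≈ 9.5000)
t = -4 (t = -6 + 2 = -4)
V(y, h) = 102 + 51*h (V(y, h) = (2 + h)*51 = 102 + 51*h)
1/(V(R, x(t)) + A) = 1/((102 + 51*(-4)**2) + 9209) = 1/((102 + 51*16) + 9209) = 1/((102 + 816) + 9209) = 1/(918 + 9209) = 1/10127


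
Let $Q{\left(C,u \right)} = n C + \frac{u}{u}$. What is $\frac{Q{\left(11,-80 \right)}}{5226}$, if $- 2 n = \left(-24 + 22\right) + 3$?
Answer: $- \frac{3}{3484} \approx -0.00086108$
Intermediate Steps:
$n = - \frac{1}{2}$ ($n = - \frac{\left(-24 + 22\right) + 3}{2} = - \frac{-2 + 3}{2} = \left(- \frac{1}{2}\right) 1 = - \frac{1}{2} \approx -0.5$)
$Q{\left(C,u \right)} = 1 - \frac{C}{2}$ ($Q{\left(C,u \right)} = - \frac{C}{2} + \frac{u}{u} = - \frac{C}{2} + 1 = 1 - \frac{C}{2}$)
$\frac{Q{\left(11,-80 \right)}}{5226} = \frac{1 - \frac{11}{2}}{5226} = \left(1 - \frac{11}{2}\right) \frac{1}{5226} = \left(- \frac{9}{2}\right) \frac{1}{5226} = - \frac{3}{3484}$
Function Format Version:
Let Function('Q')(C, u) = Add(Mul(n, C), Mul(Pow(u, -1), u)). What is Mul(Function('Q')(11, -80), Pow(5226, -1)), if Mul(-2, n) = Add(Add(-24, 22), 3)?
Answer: Rational(-3, 3484) ≈ -0.00086108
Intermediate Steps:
n = Rational(-1, 2) (n = Mul(Rational(-1, 2), Add(Add(-24, 22), 3)) = Mul(Rational(-1, 2), Add(-2, 3)) = Mul(Rational(-1, 2), 1) = Rational(-1, 2) ≈ -0.50000)
Function('Q')(C, u) = Add(1, Mul(Rational(-1, 2), C)) (Function('Q')(C, u) = Add(Mul(Rational(-1, 2), C), Mul(Pow(u, -1), u)) = Add(Mul(Rational(-1, 2), C), 1) = Add(1, Mul(Rational(-1, 2), C)))
Mul(Function('Q')(11, -80), Pow(5226, -1)) = Mul(Add(1, Mul(Rational(-1, 2), 11)), Pow(5226, -1)) = Mul(Add(1, Rational(-11, 2)), Rational(1, 5226)) = Mul(Rational(-9, 2), Rational(1, 5226)) = Rational(-3, 3484)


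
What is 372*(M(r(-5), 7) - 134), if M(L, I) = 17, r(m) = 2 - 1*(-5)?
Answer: -43524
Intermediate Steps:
r(m) = 7 (r(m) = 2 + 5 = 7)
372*(M(r(-5), 7) - 134) = 372*(17 - 134) = 372*(-117) = -43524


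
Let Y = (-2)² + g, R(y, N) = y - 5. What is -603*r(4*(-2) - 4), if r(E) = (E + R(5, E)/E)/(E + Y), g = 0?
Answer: -1809/2 ≈ -904.50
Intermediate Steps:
R(y, N) = -5 + y
Y = 4 (Y = (-2)² + 0 = 4 + 0 = 4)
r(E) = E/(4 + E) (r(E) = (E + (-5 + 5)/E)/(E + 4) = (E + 0/E)/(4 + E) = (E + 0)/(4 + E) = E/(4 + E))
-603*r(4*(-2) - 4) = -603*(4*(-2) - 4)/(4 + (4*(-2) - 4)) = -603*(-8 - 4)/(4 + (-8 - 4)) = -(-7236)/(4 - 12) = -(-7236)/(-8) = -(-7236)*(-1)/8 = -603*3/2 = -1809/2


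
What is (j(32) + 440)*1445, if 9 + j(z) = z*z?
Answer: 2102475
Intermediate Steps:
j(z) = -9 + z**2 (j(z) = -9 + z*z = -9 + z**2)
(j(32) + 440)*1445 = ((-9 + 32**2) + 440)*1445 = ((-9 + 1024) + 440)*1445 = (1015 + 440)*1445 = 1455*1445 = 2102475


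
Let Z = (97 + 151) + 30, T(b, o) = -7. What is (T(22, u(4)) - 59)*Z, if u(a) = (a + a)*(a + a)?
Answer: -18348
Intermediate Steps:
u(a) = 4*a² (u(a) = (2*a)*(2*a) = 4*a²)
Z = 278 (Z = 248 + 30 = 278)
(T(22, u(4)) - 59)*Z = (-7 - 59)*278 = -66*278 = -18348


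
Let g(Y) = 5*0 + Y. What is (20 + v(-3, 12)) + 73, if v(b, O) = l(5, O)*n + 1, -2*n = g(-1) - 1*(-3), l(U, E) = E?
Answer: 82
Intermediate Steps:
g(Y) = Y (g(Y) = 0 + Y = Y)
n = -1 (n = -(-1 - 1*(-3))/2 = -(-1 + 3)/2 = -1/2*2 = -1)
v(b, O) = 1 - O (v(b, O) = O*(-1) + 1 = -O + 1 = 1 - O)
(20 + v(-3, 12)) + 73 = (20 + (1 - 1*12)) + 73 = (20 + (1 - 12)) + 73 = (20 - 11) + 73 = 9 + 73 = 82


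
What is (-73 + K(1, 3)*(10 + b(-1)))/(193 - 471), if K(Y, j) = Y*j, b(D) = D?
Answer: 23/139 ≈ 0.16547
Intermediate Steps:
(-73 + K(1, 3)*(10 + b(-1)))/(193 - 471) = (-73 + (1*3)*(10 - 1))/(193 - 471) = (-73 + 3*9)/(-278) = (-73 + 27)*(-1/278) = -46*(-1/278) = 23/139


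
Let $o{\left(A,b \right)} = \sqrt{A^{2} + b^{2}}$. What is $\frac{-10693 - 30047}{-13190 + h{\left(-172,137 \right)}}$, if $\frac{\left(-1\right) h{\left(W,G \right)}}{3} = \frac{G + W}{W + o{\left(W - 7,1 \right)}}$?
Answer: $\frac{52803863616}{17086272799} + \frac{171108 \sqrt{32042}}{17086272799} \approx 3.0922$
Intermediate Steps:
$h{\left(W,G \right)} = - \frac{3 \left(G + W\right)}{W + \sqrt{1 + \left(-7 + W\right)^{2}}}$ ($h{\left(W,G \right)} = - 3 \frac{G + W}{W + \sqrt{\left(W - 7\right)^{2} + 1^{2}}} = - 3 \frac{G + W}{W + \sqrt{\left(W - 7\right)^{2} + 1}} = - 3 \frac{G + W}{W + \sqrt{\left(-7 + W\right)^{2} + 1}} = - 3 \frac{G + W}{W + \sqrt{1 + \left(-7 + W\right)^{2}}} = - \frac{3 \left(G + W\right)}{W + \sqrt{1 + \left(-7 + W\right)^{2}}}$)
$\frac{-10693 - 30047}{-13190 + h{\left(-172,137 \right)}} = \frac{-10693 - 30047}{-13190 + \frac{3 \left(\left(-1\right) 137 - -172\right)}{-172 + \sqrt{1 + \left(-7 - 172\right)^{2}}}} = - \frac{40740}{-13190 + \frac{3 \left(-137 + 172\right)}{-172 + \sqrt{1 + \left(-179\right)^{2}}}} = - \frac{40740}{-13190 + 3 \frac{1}{-172 + \sqrt{1 + 32041}} \cdot 35} = - \frac{40740}{-13190 + 3 \frac{1}{-172 + \sqrt{32042}} \cdot 35} = - \frac{40740}{-13190 + \frac{105}{-172 + \sqrt{32042}}}$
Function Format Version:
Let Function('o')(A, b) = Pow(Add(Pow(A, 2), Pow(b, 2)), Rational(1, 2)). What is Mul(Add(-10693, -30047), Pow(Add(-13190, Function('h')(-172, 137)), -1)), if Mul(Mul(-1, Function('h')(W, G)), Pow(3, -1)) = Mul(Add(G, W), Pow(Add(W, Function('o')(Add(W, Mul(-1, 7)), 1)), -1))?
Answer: Add(Rational(52803863616, 17086272799), Mul(Rational(171108, 17086272799), Pow(32042, Rational(1, 2)))) ≈ 3.0922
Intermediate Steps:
Function('h')(W, G) = Mul(-3, Pow(Add(W, Pow(Add(1, Pow(Add(-7, W), 2)), Rational(1, 2))), -1), Add(G, W)) (Function('h')(W, G) = Mul(-3, Mul(Add(G, W), Pow(Add(W, Pow(Add(Pow(Add(W, Mul(-1, 7)), 2), Pow(1, 2)), Rational(1, 2))), -1))) = Mul(-3, Mul(Add(G, W), Pow(Add(W, Pow(Add(Pow(Add(W, -7), 2), 1), Rational(1, 2))), -1))) = Mul(-3, Mul(Add(G, W), Pow(Add(W, Pow(Add(Pow(Add(-7, W), 2), 1), Rational(1, 2))), -1))) = Mul(-3, Mul(Add(G, W), Pow(Add(W, Pow(Add(1, Pow(Add(-7, W), 2)), Rational(1, 2))), -1))) = Mul(-3, Mul(Pow(Add(W, Pow(Add(1, Pow(Add(-7, W), 2)), Rational(1, 2))), -1), Add(G, W))) = Mul(-3, Pow(Add(W, Pow(Add(1, Pow(Add(-7, W), 2)), Rational(1, 2))), -1), Add(G, W)))
Mul(Add(-10693, -30047), Pow(Add(-13190, Function('h')(-172, 137)), -1)) = Mul(Add(-10693, -30047), Pow(Add(-13190, Mul(3, Pow(Add(-172, Pow(Add(1, Pow(Add(-7, -172), 2)), Rational(1, 2))), -1), Add(Mul(-1, 137), Mul(-1, -172)))), -1)) = Mul(-40740, Pow(Add(-13190, Mul(3, Pow(Add(-172, Pow(Add(1, Pow(-179, 2)), Rational(1, 2))), -1), Add(-137, 172))), -1)) = Mul(-40740, Pow(Add(-13190, Mul(3, Pow(Add(-172, Pow(Add(1, 32041), Rational(1, 2))), -1), 35)), -1)) = Mul(-40740, Pow(Add(-13190, Mul(3, Pow(Add(-172, Pow(32042, Rational(1, 2))), -1), 35)), -1)) = Mul(-40740, Pow(Add(-13190, Mul(105, Pow(Add(-172, Pow(32042, Rational(1, 2))), -1))), -1))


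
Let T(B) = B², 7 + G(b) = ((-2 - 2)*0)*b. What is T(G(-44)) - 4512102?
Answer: -4512053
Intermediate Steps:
G(b) = -7 (G(b) = -7 + ((-2 - 2)*0)*b = -7 + (-4*0)*b = -7 + 0*b = -7 + 0 = -7)
T(G(-44)) - 4512102 = (-7)² - 4512102 = 49 - 4512102 = -4512053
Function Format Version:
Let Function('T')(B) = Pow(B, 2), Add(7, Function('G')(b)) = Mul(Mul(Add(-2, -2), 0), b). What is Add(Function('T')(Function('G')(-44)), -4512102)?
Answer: -4512053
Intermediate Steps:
Function('G')(b) = -7 (Function('G')(b) = Add(-7, Mul(Mul(Add(-2, -2), 0), b)) = Add(-7, Mul(Mul(-4, 0), b)) = Add(-7, Mul(0, b)) = Add(-7, 0) = -7)
Add(Function('T')(Function('G')(-44)), -4512102) = Add(Pow(-7, 2), -4512102) = Add(49, -4512102) = -4512053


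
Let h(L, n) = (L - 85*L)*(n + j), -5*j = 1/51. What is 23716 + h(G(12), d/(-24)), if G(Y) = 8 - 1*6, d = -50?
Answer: 1986166/85 ≈ 23367.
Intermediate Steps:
j = -1/255 (j = -⅕/51 = -⅕*1/51 = -1/255 ≈ -0.0039216)
G(Y) = 2 (G(Y) = 8 - 6 = 2)
h(L, n) = -84*L*(-1/255 + n) (h(L, n) = (L - 85*L)*(n - 1/255) = (-84*L)*(-1/255 + n) = -84*L*(-1/255 + n))
23716 + h(G(12), d/(-24)) = 23716 + (28/85)*2*(1 - (-12750)/(-24)) = 23716 + (28/85)*2*(1 - (-12750)*(-1)/24) = 23716 + (28/85)*2*(1 - 255*25/12) = 23716 + (28/85)*2*(1 - 2125/4) = 23716 + (28/85)*2*(-2121/4) = 23716 - 29694/85 = 1986166/85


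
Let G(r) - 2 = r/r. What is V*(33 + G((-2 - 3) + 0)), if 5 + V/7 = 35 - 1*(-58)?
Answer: 22176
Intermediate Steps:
G(r) = 3 (G(r) = 2 + r/r = 2 + 1 = 3)
V = 616 (V = -35 + 7*(35 - 1*(-58)) = -35 + 7*(35 + 58) = -35 + 7*93 = -35 + 651 = 616)
V*(33 + G((-2 - 3) + 0)) = 616*(33 + 3) = 616*36 = 22176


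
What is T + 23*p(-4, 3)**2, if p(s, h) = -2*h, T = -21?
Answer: 807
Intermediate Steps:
T + 23*p(-4, 3)**2 = -21 + 23*(-2*3)**2 = -21 + 23*(-6)**2 = -21 + 23*36 = -21 + 828 = 807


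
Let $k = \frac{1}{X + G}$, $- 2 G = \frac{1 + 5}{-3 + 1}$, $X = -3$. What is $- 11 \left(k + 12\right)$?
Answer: $- \frac{374}{3} \approx -124.67$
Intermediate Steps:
$G = \frac{3}{2}$ ($G = - \frac{\left(1 + 5\right) \frac{1}{-3 + 1}}{2} = - \frac{6 \frac{1}{-2}}{2} = - \frac{6 \left(- \frac{1}{2}\right)}{2} = \left(- \frac{1}{2}\right) \left(-3\right) = \frac{3}{2} \approx 1.5$)
$k = - \frac{2}{3}$ ($k = \frac{1}{-3 + \frac{3}{2}} = \frac{1}{- \frac{3}{2}} = - \frac{2}{3} \approx -0.66667$)
$- 11 \left(k + 12\right) = - 11 \left(- \frac{2}{3} + 12\right) = \left(-11\right) \frac{34}{3} = - \frac{374}{3}$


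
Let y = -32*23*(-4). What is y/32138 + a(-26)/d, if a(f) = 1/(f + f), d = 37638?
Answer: 2880947003/31449861144 ≈ 0.091604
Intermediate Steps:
y = 2944 (y = -736*(-4) = 2944)
a(f) = 1/(2*f)
y/32138 + a(-26)/d = 2944/32138 + ((½)/(-26))/37638 = 2944*(1/32138) + ((½)*(-1/26))*(1/37638) = 1472/16069 - 1/52*1/37638 = 1472/16069 - 1/1957176 = 2880947003/31449861144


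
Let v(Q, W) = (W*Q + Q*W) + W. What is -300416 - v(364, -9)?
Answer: -293855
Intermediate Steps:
v(Q, W) = W + 2*Q*W (v(Q, W) = (Q*W + Q*W) + W = 2*Q*W + W = W + 2*Q*W)
-300416 - v(364, -9) = -300416 - (-9)*(1 + 2*364) = -300416 - (-9)*(1 + 728) = -300416 - (-9)*729 = -300416 - 1*(-6561) = -300416 + 6561 = -293855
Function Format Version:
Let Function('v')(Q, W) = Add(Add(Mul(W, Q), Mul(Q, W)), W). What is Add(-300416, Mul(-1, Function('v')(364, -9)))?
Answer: -293855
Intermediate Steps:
Function('v')(Q, W) = Add(W, Mul(2, Q, W)) (Function('v')(Q, W) = Add(Add(Mul(Q, W), Mul(Q, W)), W) = Add(Mul(2, Q, W), W) = Add(W, Mul(2, Q, W)))
Add(-300416, Mul(-1, Function('v')(364, -9))) = Add(-300416, Mul(-1, Mul(-9, Add(1, Mul(2, 364))))) = Add(-300416, Mul(-1, Mul(-9, Add(1, 728)))) = Add(-300416, Mul(-1, Mul(-9, 729))) = Add(-300416, Mul(-1, -6561)) = Add(-300416, 6561) = -293855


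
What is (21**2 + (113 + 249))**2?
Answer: 644809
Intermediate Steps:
(21**2 + (113 + 249))**2 = (441 + 362)**2 = 803**2 = 644809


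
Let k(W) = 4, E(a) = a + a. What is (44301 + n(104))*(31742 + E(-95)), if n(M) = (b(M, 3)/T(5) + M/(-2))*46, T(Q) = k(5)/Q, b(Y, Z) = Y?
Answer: 1510993728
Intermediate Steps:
E(a) = 2*a
T(Q) = 4/Q
n(M) = 69*M/2 (n(M) = (M/((4/5)) + M/(-2))*46 = (M/((4*(⅕))) + M*(-½))*46 = (M/(⅘) - M/2)*46 = (M*(5/4) - M/2)*46 = (5*M/4 - M/2)*46 = (3*M/4)*46 = 69*M/2)
(44301 + n(104))*(31742 + E(-95)) = (44301 + (69/2)*104)*(31742 + 2*(-95)) = (44301 + 3588)*(31742 - 190) = 47889*31552 = 1510993728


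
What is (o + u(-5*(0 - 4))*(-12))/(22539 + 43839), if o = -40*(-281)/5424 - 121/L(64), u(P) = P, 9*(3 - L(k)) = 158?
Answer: -20393923/5895561204 ≈ -0.0034592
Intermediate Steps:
L(k) = -131/9 (L(k) = 3 - ⅑*158 = 3 - 158/9 = -131/9)
o = 922397/88818 (o = -40*(-281)/5424 - 121/(-131/9) = 11240*(1/5424) - 121*(-9/131) = 1405/678 + 1089/131 = 922397/88818 ≈ 10.385)
(o + u(-5*(0 - 4))*(-12))/(22539 + 43839) = (922397/88818 - 5*(0 - 4)*(-12))/(22539 + 43839) = (922397/88818 - 5*(-4)*(-12))/66378 = (922397/88818 + 20*(-12))*(1/66378) = (922397/88818 - 240)*(1/66378) = -20393923/88818*1/66378 = -20393923/5895561204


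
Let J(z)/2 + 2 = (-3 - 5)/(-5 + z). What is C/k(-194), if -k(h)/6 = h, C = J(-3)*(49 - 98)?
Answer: 49/582 ≈ 0.084192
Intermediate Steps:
J(z) = -4 - 16/(-5 + z) (J(z) = -4 + 2*((-3 - 5)/(-5 + z)) = -4 + 2*(-8/(-5 + z)) = -4 - 16/(-5 + z))
C = 98 (C = (4*(1 - 1*(-3))/(-5 - 3))*(49 - 98) = (4*(1 + 3)/(-8))*(-49) = (4*(-⅛)*4)*(-49) = -2*(-49) = 98)
k(h) = -6*h
C/k(-194) = 98/((-6*(-194))) = 98/1164 = 98*(1/1164) = 49/582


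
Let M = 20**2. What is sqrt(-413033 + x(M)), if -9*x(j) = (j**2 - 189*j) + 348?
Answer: I*sqrt(3802045)/3 ≈ 649.96*I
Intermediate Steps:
M = 400
x(j) = -116/3 + 21*j - j**2/9 (x(j) = -((j**2 - 189*j) + 348)/9 = -(348 + j**2 - 189*j)/9 = -116/3 + 21*j - j**2/9)
sqrt(-413033 + x(M)) = sqrt(-413033 + (-116/3 + 21*400 - 1/9*400**2)) = sqrt(-413033 + (-116/3 + 8400 - 1/9*160000)) = sqrt(-413033 + (-116/3 + 8400 - 160000/9)) = sqrt(-413033 - 84748/9) = sqrt(-3802045/9) = I*sqrt(3802045)/3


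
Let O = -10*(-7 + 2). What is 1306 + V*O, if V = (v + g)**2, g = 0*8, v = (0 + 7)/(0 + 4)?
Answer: 11673/8 ≈ 1459.1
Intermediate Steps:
v = 7/4 ≈ 1.7500
O = 50 (O = -10*(-5) = 50)
g = 0
V = 49/16 (V = (7/4 + 0)**2 = (7/4)**2 = 49/16 ≈ 3.0625)
1306 + V*O = 1306 + (49/16)*50 = 1306 + 1225/8 = 11673/8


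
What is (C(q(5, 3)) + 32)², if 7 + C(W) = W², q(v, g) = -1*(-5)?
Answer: 2500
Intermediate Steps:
q(v, g) = 5
C(W) = -7 + W²
(C(q(5, 3)) + 32)² = ((-7 + 5²) + 32)² = ((-7 + 25) + 32)² = (18 + 32)² = 50² = 2500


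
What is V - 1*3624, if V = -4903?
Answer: -8527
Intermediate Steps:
V - 1*3624 = -4903 - 1*3624 = -4903 - 3624 = -8527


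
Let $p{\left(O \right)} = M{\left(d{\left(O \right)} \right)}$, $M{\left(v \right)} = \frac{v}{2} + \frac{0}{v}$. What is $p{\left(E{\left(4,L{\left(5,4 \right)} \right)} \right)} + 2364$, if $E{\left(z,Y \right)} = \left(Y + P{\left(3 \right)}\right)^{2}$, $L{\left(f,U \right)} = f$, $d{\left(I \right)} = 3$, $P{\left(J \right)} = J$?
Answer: $\frac{4731}{2} \approx 2365.5$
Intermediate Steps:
$E{\left(z,Y \right)} = \left(3 + Y\right)^{2}$ ($E{\left(z,Y \right)} = \left(Y + 3\right)^{2} = \left(3 + Y\right)^{2}$)
$M{\left(v \right)} = \frac{v}{2}$ ($M{\left(v \right)} = v \frac{1}{2} + 0 = \frac{v}{2} + 0 = \frac{v}{2}$)
$p{\left(O \right)} = \frac{3}{2}$ ($p{\left(O \right)} = \frac{1}{2} \cdot 3 = \frac{3}{2}$)
$p{\left(E{\left(4,L{\left(5,4 \right)} \right)} \right)} + 2364 = \frac{3}{2} + 2364 = \frac{4731}{2}$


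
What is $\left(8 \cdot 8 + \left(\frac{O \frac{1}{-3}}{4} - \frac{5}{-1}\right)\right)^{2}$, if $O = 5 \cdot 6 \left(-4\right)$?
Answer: $6241$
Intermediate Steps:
$O = -120$ ($O = 30 \left(-4\right) = -120$)
$\left(8 \cdot 8 + \left(\frac{O \frac{1}{-3}}{4} - \frac{5}{-1}\right)\right)^{2} = \left(8 \cdot 8 - \left(-5 - \frac{\left(-120\right) \frac{1}{-3}}{4}\right)\right)^{2} = \left(64 - \left(-5 - \left(-120\right) \left(- \frac{1}{3}\right) \frac{1}{4}\right)\right)^{2} = \left(64 + \left(40 \cdot \frac{1}{4} + 5\right)\right)^{2} = \left(64 + \left(10 + 5\right)\right)^{2} = \left(64 + 15\right)^{2} = 79^{2} = 6241$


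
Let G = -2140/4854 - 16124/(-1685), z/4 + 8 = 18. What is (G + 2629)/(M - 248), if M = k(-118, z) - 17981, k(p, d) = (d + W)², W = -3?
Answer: -10788612353/68948885700 ≈ -0.15647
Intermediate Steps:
z = 40 (z = -32 + 4*18 = -32 + 72 = 40)
k(p, d) = (-3 + d)² (k(p, d) = (d - 3)² = (-3 + d)²)
M = -16612 (M = (-3 + 40)² - 17981 = 37² - 17981 = 1369 - 17981 = -16612)
G = 37329998/4089495 (G = -2140*1/4854 - 16124*(-1/1685) = -1070/2427 + 16124/1685 = 37329998/4089495 ≈ 9.1283)
(G + 2629)/(M - 248) = (37329998/4089495 + 2629)/(-16612 - 248) = (10788612353/4089495)/(-16860) = (10788612353/4089495)*(-1/16860) = -10788612353/68948885700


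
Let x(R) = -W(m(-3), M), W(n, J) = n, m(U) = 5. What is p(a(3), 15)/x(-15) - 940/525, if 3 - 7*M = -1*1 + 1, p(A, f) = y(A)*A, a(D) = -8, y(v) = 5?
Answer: 652/105 ≈ 6.2095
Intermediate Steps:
p(A, f) = 5*A
M = 3/7 (M = 3/7 - (-1*1 + 1)/7 = 3/7 - (-1 + 1)/7 = 3/7 - ⅐*0 = 3/7 + 0 = 3/7 ≈ 0.42857)
x(R) = -5 (x(R) = -1*5 = -5)
p(a(3), 15)/x(-15) - 940/525 = (5*(-8))/(-5) - 940/525 = -40*(-⅕) - 940*1/525 = 8 - 188/105 = 652/105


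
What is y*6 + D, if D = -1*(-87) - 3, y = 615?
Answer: 3774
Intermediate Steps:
D = 84 (D = 87 - 3 = 84)
y*6 + D = 615*6 + 84 = 3690 + 84 = 3774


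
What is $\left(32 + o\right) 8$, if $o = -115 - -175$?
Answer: $736$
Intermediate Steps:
$o = 60$ ($o = -115 + 175 = 60$)
$\left(32 + o\right) 8 = \left(32 + 60\right) 8 = 92 \cdot 8 = 736$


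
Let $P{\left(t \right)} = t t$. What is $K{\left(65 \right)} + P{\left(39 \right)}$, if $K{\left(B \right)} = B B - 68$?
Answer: $5678$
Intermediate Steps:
$K{\left(B \right)} = -68 + B^{2}$ ($K{\left(B \right)} = B^{2} - 68 = -68 + B^{2}$)
$P{\left(t \right)} = t^{2}$
$K{\left(65 \right)} + P{\left(39 \right)} = \left(-68 + 65^{2}\right) + 39^{2} = \left(-68 + 4225\right) + 1521 = 4157 + 1521 = 5678$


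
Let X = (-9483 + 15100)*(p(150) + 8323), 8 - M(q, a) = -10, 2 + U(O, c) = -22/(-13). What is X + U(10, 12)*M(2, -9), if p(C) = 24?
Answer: 609506215/13 ≈ 4.6885e+7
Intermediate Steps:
U(O, c) = -4/13 (U(O, c) = -2 - 22/(-13) = -2 - 22*(-1/13) = -2 + 22/13 = -4/13)
M(q, a) = 18 (M(q, a) = 8 - 1*(-10) = 8 + 10 = 18)
X = 46885099 (X = (-9483 + 15100)*(24 + 8323) = 5617*8347 = 46885099)
X + U(10, 12)*M(2, -9) = 46885099 - 4/13*18 = 46885099 - 72/13 = 609506215/13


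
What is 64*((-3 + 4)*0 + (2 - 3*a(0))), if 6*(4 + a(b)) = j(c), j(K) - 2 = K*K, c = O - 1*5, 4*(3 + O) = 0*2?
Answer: -1216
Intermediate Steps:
O = -3 (O = -3 + (0*2)/4 = -3 + (¼)*0 = -3 + 0 = -3)
c = -8 (c = -3 - 1*5 = -3 - 5 = -8)
j(K) = 2 + K² (j(K) = 2 + K*K = 2 + K²)
a(b) = 7 (a(b) = -4 + (2 + (-8)²)/6 = -4 + (2 + 64)/6 = -4 + (⅙)*66 = -4 + 11 = 7)
64*((-3 + 4)*0 + (2 - 3*a(0))) = 64*((-3 + 4)*0 + (2 - 3*7)) = 64*(1*0 + (2 - 21)) = 64*(0 - 19) = 64*(-19) = -1216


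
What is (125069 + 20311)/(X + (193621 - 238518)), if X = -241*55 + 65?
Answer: -145380/58087 ≈ -2.5028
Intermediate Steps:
X = -13190 (X = -13255 + 65 = -13190)
(125069 + 20311)/(X + (193621 - 238518)) = (125069 + 20311)/(-13190 + (193621 - 238518)) = 145380/(-13190 - 44897) = 145380/(-58087) = 145380*(-1/58087) = -145380/58087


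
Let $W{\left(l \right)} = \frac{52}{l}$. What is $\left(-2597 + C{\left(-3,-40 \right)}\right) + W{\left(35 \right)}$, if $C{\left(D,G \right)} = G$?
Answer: $- \frac{92243}{35} \approx -2635.5$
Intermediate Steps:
$\left(-2597 + C{\left(-3,-40 \right)}\right) + W{\left(35 \right)} = \left(-2597 - 40\right) + \frac{52}{35} = -2637 + 52 \cdot \frac{1}{35} = -2637 + \frac{52}{35} = - \frac{92243}{35}$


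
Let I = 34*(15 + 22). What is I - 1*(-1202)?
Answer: 2460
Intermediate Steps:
I = 1258 (I = 34*37 = 1258)
I - 1*(-1202) = 1258 - 1*(-1202) = 1258 + 1202 = 2460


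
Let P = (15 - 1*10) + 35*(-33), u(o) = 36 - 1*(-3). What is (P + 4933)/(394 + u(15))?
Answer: 3783/433 ≈ 8.7367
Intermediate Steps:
u(o) = 39 (u(o) = 36 + 3 = 39)
P = -1150 (P = (15 - 10) - 1155 = 5 - 1155 = -1150)
(P + 4933)/(394 + u(15)) = (-1150 + 4933)/(394 + 39) = 3783/433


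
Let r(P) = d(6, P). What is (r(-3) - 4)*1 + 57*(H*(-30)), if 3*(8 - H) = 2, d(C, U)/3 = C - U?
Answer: -12517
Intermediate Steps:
d(C, U) = -3*U + 3*C (d(C, U) = 3*(C - U) = -3*U + 3*C)
r(P) = 18 - 3*P (r(P) = -3*P + 3*6 = -3*P + 18 = 18 - 3*P)
H = 22/3 (H = 8 - ⅓*2 = 8 - ⅔ = 22/3 ≈ 7.3333)
(r(-3) - 4)*1 + 57*(H*(-30)) = ((18 - 3*(-3)) - 4)*1 + 57*((22/3)*(-30)) = ((18 + 9) - 4)*1 + 57*(-220) = (27 - 4)*1 - 12540 = 23*1 - 12540 = 23 - 12540 = -12517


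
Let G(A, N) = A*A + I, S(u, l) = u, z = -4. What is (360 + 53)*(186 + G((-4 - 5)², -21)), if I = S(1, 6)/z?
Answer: 11145631/4 ≈ 2.7864e+6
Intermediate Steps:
I = -¼ (I = 1/(-4) = 1*(-¼) = -¼ ≈ -0.25000)
G(A, N) = -¼ + A² (G(A, N) = A*A - ¼ = A² - ¼ = -¼ + A²)
(360 + 53)*(186 + G((-4 - 5)², -21)) = (360 + 53)*(186 + (-¼ + ((-4 - 5)²)²)) = 413*(186 + (-¼ + ((-9)²)²)) = 413*(186 + (-¼ + 81²)) = 413*(186 + (-¼ + 6561)) = 413*(186 + 26243/4) = 413*(26987/4) = 11145631/4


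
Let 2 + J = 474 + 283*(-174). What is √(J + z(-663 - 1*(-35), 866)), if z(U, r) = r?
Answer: 4*I*√2994 ≈ 218.87*I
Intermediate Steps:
J = -48770 (J = -2 + (474 + 283*(-174)) = -2 + (474 - 49242) = -2 - 48768 = -48770)
√(J + z(-663 - 1*(-35), 866)) = √(-48770 + 866) = √(-47904) = 4*I*√2994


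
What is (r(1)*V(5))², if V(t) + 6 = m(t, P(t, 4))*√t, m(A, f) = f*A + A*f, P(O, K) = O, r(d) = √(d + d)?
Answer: 25072 - 1200*√5 ≈ 22389.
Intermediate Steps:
r(d) = √2*√d (r(d) = √(2*d) = √2*√d)
m(A, f) = 2*A*f (m(A, f) = A*f + A*f = 2*A*f)
V(t) = -6 + 2*t^(5/2) (V(t) = -6 + (2*t*t)*√t = -6 + (2*t²)*√t = -6 + 2*t^(5/2))
(r(1)*V(5))² = ((√2*√1)*(-6 + 2*5^(5/2)))² = ((√2*1)*(-6 + 2*(25*√5)))² = (√2*(-6 + 50*√5))² = 2*(-6 + 50*√5)²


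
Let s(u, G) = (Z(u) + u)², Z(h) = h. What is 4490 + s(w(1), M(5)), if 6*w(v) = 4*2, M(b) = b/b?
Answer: 40474/9 ≈ 4497.1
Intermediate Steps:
M(b) = 1
w(v) = 4/3 (w(v) = (4*2)/6 = (⅙)*8 = 4/3)
s(u, G) = 4*u² (s(u, G) = (u + u)² = (2*u)² = 4*u²)
4490 + s(w(1), M(5)) = 4490 + 4*(4/3)² = 4490 + 4*(16/9) = 4490 + 64/9 = 40474/9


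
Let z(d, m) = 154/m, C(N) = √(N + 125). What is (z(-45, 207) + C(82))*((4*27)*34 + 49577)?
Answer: 8200346/207 + 159747*√23 ≈ 8.0574e+5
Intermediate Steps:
C(N) = √(125 + N)
(z(-45, 207) + C(82))*((4*27)*34 + 49577) = (154/207 + √(125 + 82))*((4*27)*34 + 49577) = (154*(1/207) + √207)*(108*34 + 49577) = (154/207 + 3*√23)*(3672 + 49577) = (154/207 + 3*√23)*53249 = 8200346/207 + 159747*√23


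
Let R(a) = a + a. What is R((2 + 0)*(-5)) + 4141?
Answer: 4121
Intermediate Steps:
R(a) = 2*a
R((2 + 0)*(-5)) + 4141 = 2*((2 + 0)*(-5)) + 4141 = 2*(2*(-5)) + 4141 = 2*(-10) + 4141 = -20 + 4141 = 4121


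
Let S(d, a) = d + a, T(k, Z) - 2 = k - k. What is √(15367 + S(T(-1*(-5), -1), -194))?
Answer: 5*√607 ≈ 123.19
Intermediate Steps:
T(k, Z) = 2 (T(k, Z) = 2 + (k - k) = 2 + 0 = 2)
S(d, a) = a + d
√(15367 + S(T(-1*(-5), -1), -194)) = √(15367 + (-194 + 2)) = √(15367 - 192) = √15175 = 5*√607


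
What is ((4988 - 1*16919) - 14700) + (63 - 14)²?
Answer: -24230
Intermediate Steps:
((4988 - 1*16919) - 14700) + (63 - 14)² = ((4988 - 16919) - 14700) + 49² = (-11931 - 14700) + 2401 = -26631 + 2401 = -24230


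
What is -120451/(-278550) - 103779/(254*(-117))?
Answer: 69417101/17687925 ≈ 3.9245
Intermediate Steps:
-120451/(-278550) - 103779/(254*(-117)) = -120451*(-1/278550) - 103779/(-29718) = 120451/278550 - 103779*(-1/29718) = 120451/278550 + 887/254 = 69417101/17687925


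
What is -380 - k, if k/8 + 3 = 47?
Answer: -732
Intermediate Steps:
k = 352 (k = -24 + 8*47 = -24 + 376 = 352)
-380 - k = -380 - 1*352 = -380 - 352 = -732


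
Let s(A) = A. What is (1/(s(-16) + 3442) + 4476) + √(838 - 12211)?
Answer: 15334777/3426 + I*√11373 ≈ 4476.0 + 106.64*I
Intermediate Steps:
(1/(s(-16) + 3442) + 4476) + √(838 - 12211) = (1/(-16 + 3442) + 4476) + √(838 - 12211) = (1/3426 + 4476) + √(-11373) = (1/3426 + 4476) + I*√11373 = 15334777/3426 + I*√11373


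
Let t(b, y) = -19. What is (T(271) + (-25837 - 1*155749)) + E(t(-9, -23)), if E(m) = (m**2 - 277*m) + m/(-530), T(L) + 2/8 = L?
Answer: -186232687/1060 ≈ -1.7569e+5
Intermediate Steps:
T(L) = -1/4 + L
E(m) = m**2 - 146811*m/530 (E(m) = (m**2 - 277*m) + m*(-1/530) = (m**2 - 277*m) - m/530 = m**2 - 146811*m/530)
(T(271) + (-25837 - 1*155749)) + E(t(-9, -23)) = ((-1/4 + 271) + (-25837 - 1*155749)) + (1/530)*(-19)*(-146811 + 530*(-19)) = (1083/4 + (-25837 - 155749)) + (1/530)*(-19)*(-146811 - 10070) = (1083/4 - 181586) + (1/530)*(-19)*(-156881) = -725261/4 + 2980739/530 = -186232687/1060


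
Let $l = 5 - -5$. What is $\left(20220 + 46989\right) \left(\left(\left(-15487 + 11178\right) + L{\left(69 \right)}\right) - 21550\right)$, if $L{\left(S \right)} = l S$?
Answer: $-1691583321$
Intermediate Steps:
$l = 10$ ($l = 5 + 5 = 10$)
$L{\left(S \right)} = 10 S$
$\left(20220 + 46989\right) \left(\left(\left(-15487 + 11178\right) + L{\left(69 \right)}\right) - 21550\right) = \left(20220 + 46989\right) \left(\left(\left(-15487 + 11178\right) + 10 \cdot 69\right) - 21550\right) = 67209 \left(\left(-4309 + 690\right) - 21550\right) = 67209 \left(-3619 - 21550\right) = 67209 \left(-25169\right) = -1691583321$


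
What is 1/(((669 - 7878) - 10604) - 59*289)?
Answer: -1/34864 ≈ -2.8683e-5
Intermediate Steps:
1/(((669 - 7878) - 10604) - 59*289) = 1/((-7209 - 10604) - 1*17051) = 1/(-17813 - 17051) = 1/(-34864) = -1/34864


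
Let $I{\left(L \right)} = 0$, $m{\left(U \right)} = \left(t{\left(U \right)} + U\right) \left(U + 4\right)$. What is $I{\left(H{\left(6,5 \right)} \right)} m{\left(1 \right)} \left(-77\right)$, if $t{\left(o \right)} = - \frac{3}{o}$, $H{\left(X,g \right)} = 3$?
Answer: $0$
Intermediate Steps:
$m{\left(U \right)} = \left(4 + U\right) \left(U - \frac{3}{U}\right)$ ($m{\left(U \right)} = \left(- \frac{3}{U} + U\right) \left(U + 4\right) = \left(U - \frac{3}{U}\right) \left(4 + U\right) = \left(4 + U\right) \left(U - \frac{3}{U}\right)$)
$I{\left(H{\left(6,5 \right)} \right)} m{\left(1 \right)} \left(-77\right) = 0 \left(-3 + 1^{2} - \frac{12}{1} + 4 \cdot 1\right) \left(-77\right) = 0 \left(-3 + 1 - 12 + 4\right) \left(-77\right) = 0 \left(-10\right) \left(-77\right) = 0 \left(-77\right) = 0$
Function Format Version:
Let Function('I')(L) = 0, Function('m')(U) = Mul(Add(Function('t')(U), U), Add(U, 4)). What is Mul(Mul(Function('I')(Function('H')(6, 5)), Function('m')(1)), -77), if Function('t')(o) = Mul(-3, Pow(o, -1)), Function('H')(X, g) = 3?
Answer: 0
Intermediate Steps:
Function('m')(U) = Mul(Add(4, U), Add(U, Mul(-3, Pow(U, -1)))) (Function('m')(U) = Mul(Add(Mul(-3, Pow(U, -1)), U), Add(U, 4)) = Mul(Add(U, Mul(-3, Pow(U, -1))), Add(4, U)) = Mul(Add(4, U), Add(U, Mul(-3, Pow(U, -1)))))
Mul(Mul(Function('I')(Function('H')(6, 5)), Function('m')(1)), -77) = Mul(Mul(0, Add(-3, Pow(1, 2), Mul(-12, Pow(1, -1)), Mul(4, 1))), -77) = Mul(Mul(0, Add(-3, 1, Mul(-12, 1), 4)), -77) = Mul(Mul(0, Add(-3, 1, -12, 4)), -77) = Mul(Mul(0, -10), -77) = Mul(0, -77) = 0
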